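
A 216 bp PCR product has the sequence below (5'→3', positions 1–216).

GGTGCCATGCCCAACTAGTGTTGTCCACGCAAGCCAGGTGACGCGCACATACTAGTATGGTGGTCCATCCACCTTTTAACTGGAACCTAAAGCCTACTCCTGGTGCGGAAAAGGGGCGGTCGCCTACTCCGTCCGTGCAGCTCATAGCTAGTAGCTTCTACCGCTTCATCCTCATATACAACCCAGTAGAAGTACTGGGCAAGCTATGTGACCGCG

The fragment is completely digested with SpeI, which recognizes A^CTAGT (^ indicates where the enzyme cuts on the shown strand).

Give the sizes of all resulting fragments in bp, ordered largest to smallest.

SpeI sites (ACTAGT) start at positions 14, 51.
SpeI cuts after the first base of each site, so after positions 14, 51.
Linear molecule, 2 cuts → 3 fragments:
  1–14 → 14 bp
  15–51 → 37 bp
  52–216 → 165 bp
Sorted largest to smallest: 165, 37, 14 bp.

165, 37, 14 bp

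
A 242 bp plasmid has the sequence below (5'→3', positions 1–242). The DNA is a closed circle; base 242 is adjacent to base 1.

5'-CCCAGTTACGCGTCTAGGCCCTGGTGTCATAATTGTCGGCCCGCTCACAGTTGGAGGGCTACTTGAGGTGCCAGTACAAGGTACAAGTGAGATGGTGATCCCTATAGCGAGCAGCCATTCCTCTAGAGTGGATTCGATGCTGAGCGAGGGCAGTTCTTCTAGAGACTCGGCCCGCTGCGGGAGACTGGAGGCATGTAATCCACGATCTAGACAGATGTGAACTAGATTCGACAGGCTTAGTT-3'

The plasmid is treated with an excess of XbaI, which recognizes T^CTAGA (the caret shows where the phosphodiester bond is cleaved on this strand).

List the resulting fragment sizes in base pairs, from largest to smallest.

XbaI sites (TCTAGA) start at positions 122, 158, 206.
XbaI cuts after the first base of each site, so after positions 122, 158, 206.
Circular molecule, 3 cuts → 3 fragments:
  123–158 → 36 bp
  159–206 → 48 bp
  207–242 then 1–122 → 36 + 122 = 158 bp
Sorted largest to smallest: 158, 48, 36 bp.

158, 48, 36 bp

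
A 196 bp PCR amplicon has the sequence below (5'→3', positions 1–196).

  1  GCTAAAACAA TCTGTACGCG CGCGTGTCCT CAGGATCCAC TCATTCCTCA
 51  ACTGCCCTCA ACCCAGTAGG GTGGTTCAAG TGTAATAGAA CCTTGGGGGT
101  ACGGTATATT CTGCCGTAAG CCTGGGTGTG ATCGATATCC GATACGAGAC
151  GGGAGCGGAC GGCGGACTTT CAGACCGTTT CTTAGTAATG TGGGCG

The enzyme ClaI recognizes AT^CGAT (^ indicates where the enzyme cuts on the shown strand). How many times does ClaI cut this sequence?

1

ATCGAT occurs starting at position 131.
ClaI cuts at 1 site.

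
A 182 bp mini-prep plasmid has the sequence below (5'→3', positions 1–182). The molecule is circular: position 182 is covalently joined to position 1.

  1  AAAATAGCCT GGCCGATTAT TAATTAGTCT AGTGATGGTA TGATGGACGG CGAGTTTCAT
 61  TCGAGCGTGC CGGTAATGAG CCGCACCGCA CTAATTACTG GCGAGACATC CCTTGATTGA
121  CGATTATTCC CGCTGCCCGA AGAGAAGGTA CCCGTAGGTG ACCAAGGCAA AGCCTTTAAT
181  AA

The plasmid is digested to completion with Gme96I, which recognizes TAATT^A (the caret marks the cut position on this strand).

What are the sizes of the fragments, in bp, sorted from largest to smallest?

111, 71 bp

Gme96I sites (TAATTA) start at positions 21, 92.
Gme96I cuts after base 5 of each site (before the last base), so after positions 25, 96.
Circular molecule, 2 cuts → 2 fragments:
  26–96 → 71 bp
  97–182 then 1–25 → 86 + 25 = 111 bp
Sorted largest to smallest: 111, 71 bp.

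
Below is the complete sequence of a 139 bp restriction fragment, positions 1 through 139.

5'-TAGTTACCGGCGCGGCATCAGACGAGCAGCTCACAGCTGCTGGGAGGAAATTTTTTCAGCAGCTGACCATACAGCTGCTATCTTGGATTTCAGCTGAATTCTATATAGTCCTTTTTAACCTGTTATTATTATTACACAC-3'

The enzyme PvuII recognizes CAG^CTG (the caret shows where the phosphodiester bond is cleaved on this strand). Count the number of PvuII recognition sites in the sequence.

CAGCTG occurs starting at positions 34, 60, 72, 91.
PvuII cuts at 4 sites.

4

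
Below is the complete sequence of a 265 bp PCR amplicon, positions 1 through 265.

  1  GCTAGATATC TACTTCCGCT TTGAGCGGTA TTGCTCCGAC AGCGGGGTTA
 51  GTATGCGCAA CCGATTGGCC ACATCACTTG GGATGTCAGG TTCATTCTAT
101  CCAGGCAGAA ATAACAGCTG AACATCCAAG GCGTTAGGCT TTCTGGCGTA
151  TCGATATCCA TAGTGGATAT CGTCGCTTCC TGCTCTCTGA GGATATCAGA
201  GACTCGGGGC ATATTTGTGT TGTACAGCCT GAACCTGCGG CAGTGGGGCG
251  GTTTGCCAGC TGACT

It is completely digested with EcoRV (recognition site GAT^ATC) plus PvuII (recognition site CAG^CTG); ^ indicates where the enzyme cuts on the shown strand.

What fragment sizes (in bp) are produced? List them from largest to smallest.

EcoRV sites (GATATC) start at positions 5, 153, 166, 192.
EcoRV cuts after base 3 of each site, so after positions 7, 155, 168, 194.
PvuII sites (CAGCTG) start at positions 115, 257.
PvuII cuts after base 3 of each site, so after positions 117, 259.
Combined cut positions: 7, 117, 155, 168, 194, 259.
Linear molecule, 6 cuts → 7 fragments:
  1–7 → 7 bp
  8–117 → 110 bp
  118–155 → 38 bp
  156–168 → 13 bp
  169–194 → 26 bp
  195–259 → 65 bp
  260–265 → 6 bp
Sorted largest to smallest: 110, 65, 38, 26, 13, 7, 6 bp.

110, 65, 38, 26, 13, 7, 6 bp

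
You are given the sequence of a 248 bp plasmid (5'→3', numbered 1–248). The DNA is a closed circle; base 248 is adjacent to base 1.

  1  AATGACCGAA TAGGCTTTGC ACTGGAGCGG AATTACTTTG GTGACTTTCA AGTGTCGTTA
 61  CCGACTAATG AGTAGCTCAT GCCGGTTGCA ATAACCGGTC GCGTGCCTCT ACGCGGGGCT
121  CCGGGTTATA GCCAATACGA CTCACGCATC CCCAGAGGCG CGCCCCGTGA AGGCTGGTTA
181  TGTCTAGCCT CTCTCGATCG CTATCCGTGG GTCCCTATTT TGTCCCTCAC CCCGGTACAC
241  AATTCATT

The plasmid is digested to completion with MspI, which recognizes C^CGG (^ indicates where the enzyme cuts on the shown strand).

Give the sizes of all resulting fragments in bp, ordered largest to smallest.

111, 98, 26, 13 bp

MspI sites (CCGG) start at positions 82, 95, 121, 232.
MspI cuts after the first base of each site, so after positions 82, 95, 121, 232.
Circular molecule, 4 cuts → 4 fragments:
  83–95 → 13 bp
  96–121 → 26 bp
  122–232 → 111 bp
  233–248 then 1–82 → 16 + 82 = 98 bp
Sorted largest to smallest: 111, 98, 26, 13 bp.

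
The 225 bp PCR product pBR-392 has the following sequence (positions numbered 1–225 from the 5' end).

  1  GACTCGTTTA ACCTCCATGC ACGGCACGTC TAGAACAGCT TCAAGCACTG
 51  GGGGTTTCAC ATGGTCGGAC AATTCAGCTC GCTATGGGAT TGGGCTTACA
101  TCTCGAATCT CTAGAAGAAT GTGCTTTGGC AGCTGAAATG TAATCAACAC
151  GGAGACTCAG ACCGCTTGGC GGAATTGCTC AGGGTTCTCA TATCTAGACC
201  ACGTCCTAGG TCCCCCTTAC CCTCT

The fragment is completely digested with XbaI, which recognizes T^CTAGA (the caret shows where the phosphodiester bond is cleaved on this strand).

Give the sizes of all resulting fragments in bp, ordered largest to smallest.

XbaI sites (TCTAGA) start at positions 29, 110, 193.
XbaI cuts after the first base of each site, so after positions 29, 110, 193.
Linear molecule, 3 cuts → 4 fragments:
  1–29 → 29 bp
  30–110 → 81 bp
  111–193 → 83 bp
  194–225 → 32 bp
Sorted largest to smallest: 83, 81, 32, 29 bp.

83, 81, 32, 29 bp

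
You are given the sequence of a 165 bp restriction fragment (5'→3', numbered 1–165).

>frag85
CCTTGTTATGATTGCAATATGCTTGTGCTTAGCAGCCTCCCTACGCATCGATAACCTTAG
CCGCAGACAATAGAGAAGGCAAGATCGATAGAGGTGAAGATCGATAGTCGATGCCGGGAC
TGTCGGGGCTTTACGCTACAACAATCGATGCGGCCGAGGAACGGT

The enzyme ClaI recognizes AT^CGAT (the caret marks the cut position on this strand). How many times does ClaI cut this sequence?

ATCGAT occurs starting at positions 47, 84, 100, 144.
ClaI cuts at 4 sites.

4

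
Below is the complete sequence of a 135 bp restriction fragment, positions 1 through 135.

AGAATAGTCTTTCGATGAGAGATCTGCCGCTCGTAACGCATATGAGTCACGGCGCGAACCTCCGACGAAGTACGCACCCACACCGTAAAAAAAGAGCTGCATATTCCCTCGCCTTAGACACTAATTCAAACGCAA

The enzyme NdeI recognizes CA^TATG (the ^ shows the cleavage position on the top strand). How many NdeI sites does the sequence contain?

1

CATATG occurs starting at position 39.
NdeI cuts at 1 site.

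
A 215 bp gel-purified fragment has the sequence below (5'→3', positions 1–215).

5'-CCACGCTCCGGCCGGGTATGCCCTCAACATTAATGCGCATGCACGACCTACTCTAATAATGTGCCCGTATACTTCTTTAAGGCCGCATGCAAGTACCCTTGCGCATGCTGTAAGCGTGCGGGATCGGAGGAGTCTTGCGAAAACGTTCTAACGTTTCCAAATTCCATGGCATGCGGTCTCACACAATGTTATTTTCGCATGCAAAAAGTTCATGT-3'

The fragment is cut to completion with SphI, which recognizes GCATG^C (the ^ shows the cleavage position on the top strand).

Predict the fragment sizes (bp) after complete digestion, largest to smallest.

66, 48, 41, 28, 18, 14 bp

SphI sites (GCATGC) start at positions 37, 85, 103, 169, 197.
SphI cuts after base 5 of each site (before the last base), so after positions 41, 89, 107, 173, 201.
Linear molecule, 5 cuts → 6 fragments:
  1–41 → 41 bp
  42–89 → 48 bp
  90–107 → 18 bp
  108–173 → 66 bp
  174–201 → 28 bp
  202–215 → 14 bp
Sorted largest to smallest: 66, 48, 41, 28, 18, 14 bp.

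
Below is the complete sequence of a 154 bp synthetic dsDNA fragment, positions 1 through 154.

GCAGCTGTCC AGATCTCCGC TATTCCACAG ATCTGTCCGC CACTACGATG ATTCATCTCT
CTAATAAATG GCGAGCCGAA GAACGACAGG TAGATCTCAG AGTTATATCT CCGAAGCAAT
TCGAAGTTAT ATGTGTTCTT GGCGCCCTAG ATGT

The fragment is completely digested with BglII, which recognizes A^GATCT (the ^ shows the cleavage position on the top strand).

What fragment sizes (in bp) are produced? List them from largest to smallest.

BglII sites (AGATCT) start at positions 11, 29, 92.
BglII cuts after the first base of each site, so after positions 11, 29, 92.
Linear molecule, 3 cuts → 4 fragments:
  1–11 → 11 bp
  12–29 → 18 bp
  30–92 → 63 bp
  93–154 → 62 bp
Sorted largest to smallest: 63, 62, 18, 11 bp.

63, 62, 18, 11 bp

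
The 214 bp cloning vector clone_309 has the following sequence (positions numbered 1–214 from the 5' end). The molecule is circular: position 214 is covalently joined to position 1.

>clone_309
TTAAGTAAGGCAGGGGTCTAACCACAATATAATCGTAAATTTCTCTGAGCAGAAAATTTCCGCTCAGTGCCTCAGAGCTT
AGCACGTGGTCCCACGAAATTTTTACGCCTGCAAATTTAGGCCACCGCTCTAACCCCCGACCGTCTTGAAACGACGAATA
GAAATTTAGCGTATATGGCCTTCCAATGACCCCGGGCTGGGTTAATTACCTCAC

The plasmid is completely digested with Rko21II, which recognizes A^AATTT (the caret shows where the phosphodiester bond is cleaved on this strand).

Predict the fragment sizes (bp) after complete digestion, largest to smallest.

89, 49, 43, 17, 16 bp

Rko21II sites (AAATTT) start at positions 37, 54, 97, 113, 162.
Rko21II cuts after the first base of each site, so after positions 37, 54, 97, 113, 162.
Circular molecule, 5 cuts → 5 fragments:
  38–54 → 17 bp
  55–97 → 43 bp
  98–113 → 16 bp
  114–162 → 49 bp
  163–214 then 1–37 → 52 + 37 = 89 bp
Sorted largest to smallest: 89, 49, 43, 17, 16 bp.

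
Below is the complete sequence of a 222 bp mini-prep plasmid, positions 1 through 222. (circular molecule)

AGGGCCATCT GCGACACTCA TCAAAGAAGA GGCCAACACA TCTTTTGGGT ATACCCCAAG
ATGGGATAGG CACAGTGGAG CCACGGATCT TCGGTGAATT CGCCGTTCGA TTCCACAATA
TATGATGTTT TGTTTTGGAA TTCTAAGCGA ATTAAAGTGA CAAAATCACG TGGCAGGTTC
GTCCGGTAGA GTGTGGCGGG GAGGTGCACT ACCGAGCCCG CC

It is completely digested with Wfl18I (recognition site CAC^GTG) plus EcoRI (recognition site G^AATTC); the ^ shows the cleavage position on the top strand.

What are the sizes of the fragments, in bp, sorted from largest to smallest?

149, 42, 31 bp

The Wfl18I site (CACGTG) starts at position 167.
Wfl18I cuts after base 3 of each site, so after position 169.
EcoRI sites (GAATTC) start at positions 96, 138.
EcoRI cuts after the first base of each site, so after positions 96, 138.
Combined cut positions: 96, 138, 169.
Circular molecule, 3 cuts → 3 fragments:
  97–138 → 42 bp
  139–169 → 31 bp
  170–222 then 1–96 → 53 + 96 = 149 bp
Sorted largest to smallest: 149, 42, 31 bp.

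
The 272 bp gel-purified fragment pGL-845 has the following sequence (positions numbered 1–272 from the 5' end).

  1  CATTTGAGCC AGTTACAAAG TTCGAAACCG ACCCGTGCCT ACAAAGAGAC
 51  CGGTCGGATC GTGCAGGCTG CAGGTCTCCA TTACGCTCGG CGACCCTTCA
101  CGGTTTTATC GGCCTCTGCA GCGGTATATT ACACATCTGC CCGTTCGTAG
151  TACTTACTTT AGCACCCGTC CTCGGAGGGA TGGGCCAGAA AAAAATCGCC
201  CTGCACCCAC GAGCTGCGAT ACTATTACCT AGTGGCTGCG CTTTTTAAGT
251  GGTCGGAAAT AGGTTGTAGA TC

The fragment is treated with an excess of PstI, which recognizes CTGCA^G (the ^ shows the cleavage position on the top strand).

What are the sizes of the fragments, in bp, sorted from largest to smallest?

PstI sites (CTGCAG) start at positions 68, 116.
PstI cuts after base 5 of each site (before the last base), so after positions 72, 120.
Linear molecule, 2 cuts → 3 fragments:
  1–72 → 72 bp
  73–120 → 48 bp
  121–272 → 152 bp
Sorted largest to smallest: 152, 72, 48 bp.

152, 72, 48 bp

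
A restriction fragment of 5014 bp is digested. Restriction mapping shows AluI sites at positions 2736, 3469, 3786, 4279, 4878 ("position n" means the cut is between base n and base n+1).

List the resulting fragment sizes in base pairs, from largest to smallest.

Linear molecule, 5 cuts → 6 fragments:
  2736 − 0 = 2736 bp
  3469 − 2736 = 733 bp
  3786 − 3469 = 317 bp
  4279 − 3786 = 493 bp
  4878 − 4279 = 599 bp
  5014 − 4878 = 136 bp
Sorted largest to smallest: 2736, 733, 599, 493, 317, 136 bp.

2736, 733, 599, 493, 317, 136 bp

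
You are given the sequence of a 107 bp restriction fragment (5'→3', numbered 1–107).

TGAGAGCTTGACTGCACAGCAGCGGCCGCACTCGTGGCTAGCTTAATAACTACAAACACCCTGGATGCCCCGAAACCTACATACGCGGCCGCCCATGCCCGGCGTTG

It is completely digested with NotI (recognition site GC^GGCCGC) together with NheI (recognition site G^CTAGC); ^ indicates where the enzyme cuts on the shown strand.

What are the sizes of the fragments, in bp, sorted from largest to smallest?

NotI sites (GCGGCCGC) start at positions 22, 85.
NotI cuts after base 2 of each site, so after positions 23, 86.
The NheI site (GCTAGC) starts at position 37.
NheI cuts after the first base of each site, so after position 37.
Combined cut positions: 23, 37, 86.
Linear molecule, 3 cuts → 4 fragments:
  1–23 → 23 bp
  24–37 → 14 bp
  38–86 → 49 bp
  87–107 → 21 bp
Sorted largest to smallest: 49, 23, 21, 14 bp.

49, 23, 21, 14 bp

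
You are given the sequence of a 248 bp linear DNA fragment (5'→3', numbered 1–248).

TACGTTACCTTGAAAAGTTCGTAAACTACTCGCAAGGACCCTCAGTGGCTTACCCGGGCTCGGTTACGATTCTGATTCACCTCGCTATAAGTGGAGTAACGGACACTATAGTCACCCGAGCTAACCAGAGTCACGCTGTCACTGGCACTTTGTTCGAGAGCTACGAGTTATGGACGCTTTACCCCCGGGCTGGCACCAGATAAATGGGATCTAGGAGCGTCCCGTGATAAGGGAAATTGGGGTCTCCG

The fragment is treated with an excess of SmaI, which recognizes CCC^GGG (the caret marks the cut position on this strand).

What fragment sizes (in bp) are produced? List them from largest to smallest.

SmaI sites (CCCGGG) start at positions 53, 184.
SmaI cuts after base 3 of each site, so after positions 55, 186.
Linear molecule, 2 cuts → 3 fragments:
  1–55 → 55 bp
  56–186 → 131 bp
  187–248 → 62 bp
Sorted largest to smallest: 131, 62, 55 bp.

131, 62, 55 bp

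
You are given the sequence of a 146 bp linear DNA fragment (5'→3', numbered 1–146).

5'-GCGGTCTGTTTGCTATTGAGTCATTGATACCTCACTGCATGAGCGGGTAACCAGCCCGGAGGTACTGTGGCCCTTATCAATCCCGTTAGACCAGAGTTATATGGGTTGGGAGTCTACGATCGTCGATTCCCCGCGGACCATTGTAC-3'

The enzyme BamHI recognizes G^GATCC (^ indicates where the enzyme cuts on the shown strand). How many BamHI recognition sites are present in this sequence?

No occurrence of GGATCC is present in the sequence.
BamHI does not cut: 0 sites.

0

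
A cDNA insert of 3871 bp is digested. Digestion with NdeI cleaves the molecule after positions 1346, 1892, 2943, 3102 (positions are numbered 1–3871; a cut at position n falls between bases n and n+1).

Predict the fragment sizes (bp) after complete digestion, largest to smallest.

Linear molecule, 4 cuts → 5 fragments:
  1346 − 0 = 1346 bp
  1892 − 1346 = 546 bp
  2943 − 1892 = 1051 bp
  3102 − 2943 = 159 bp
  3871 − 3102 = 769 bp
Sorted largest to smallest: 1346, 1051, 769, 546, 159 bp.

1346, 1051, 769, 546, 159 bp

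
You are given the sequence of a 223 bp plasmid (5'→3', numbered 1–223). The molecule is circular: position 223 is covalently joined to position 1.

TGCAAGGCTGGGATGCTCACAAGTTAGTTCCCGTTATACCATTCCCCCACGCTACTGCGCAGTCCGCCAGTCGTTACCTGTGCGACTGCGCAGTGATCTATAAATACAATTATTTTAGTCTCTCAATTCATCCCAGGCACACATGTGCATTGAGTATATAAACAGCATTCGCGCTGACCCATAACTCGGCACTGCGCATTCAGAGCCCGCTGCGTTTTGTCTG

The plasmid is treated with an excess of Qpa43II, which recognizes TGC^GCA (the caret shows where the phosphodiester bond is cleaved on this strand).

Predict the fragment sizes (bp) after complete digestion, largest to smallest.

Qpa43II sites (TGCGCA) start at positions 56, 87, 193.
Qpa43II cuts after base 3 of each site, so after positions 58, 89, 195.
Circular molecule, 3 cuts → 3 fragments:
  59–89 → 31 bp
  90–195 → 106 bp
  196–223 then 1–58 → 28 + 58 = 86 bp
Sorted largest to smallest: 106, 86, 31 bp.

106, 86, 31 bp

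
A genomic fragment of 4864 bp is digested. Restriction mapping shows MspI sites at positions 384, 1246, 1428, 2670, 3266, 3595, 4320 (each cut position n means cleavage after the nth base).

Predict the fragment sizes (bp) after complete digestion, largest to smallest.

1242, 862, 725, 596, 544, 384, 329, 182 bp

Linear molecule, 7 cuts → 8 fragments:
  384 − 0 = 384 bp
  1246 − 384 = 862 bp
  1428 − 1246 = 182 bp
  2670 − 1428 = 1242 bp
  3266 − 2670 = 596 bp
  3595 − 3266 = 329 bp
  4320 − 3595 = 725 bp
  4864 − 4320 = 544 bp
Sorted largest to smallest: 1242, 862, 725, 596, 544, 384, 329, 182 bp.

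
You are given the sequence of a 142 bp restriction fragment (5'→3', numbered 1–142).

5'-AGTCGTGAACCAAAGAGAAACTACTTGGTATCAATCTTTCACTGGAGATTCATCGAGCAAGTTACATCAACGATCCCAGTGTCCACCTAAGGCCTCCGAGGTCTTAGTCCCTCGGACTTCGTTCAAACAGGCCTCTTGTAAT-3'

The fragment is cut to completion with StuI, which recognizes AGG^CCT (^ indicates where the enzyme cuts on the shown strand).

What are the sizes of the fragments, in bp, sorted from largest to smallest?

StuI sites (AGGCCT) start at positions 90, 129.
StuI cuts after base 3 of each site, so after positions 92, 131.
Linear molecule, 2 cuts → 3 fragments:
  1–92 → 92 bp
  93–131 → 39 bp
  132–142 → 11 bp
Sorted largest to smallest: 92, 39, 11 bp.

92, 39, 11 bp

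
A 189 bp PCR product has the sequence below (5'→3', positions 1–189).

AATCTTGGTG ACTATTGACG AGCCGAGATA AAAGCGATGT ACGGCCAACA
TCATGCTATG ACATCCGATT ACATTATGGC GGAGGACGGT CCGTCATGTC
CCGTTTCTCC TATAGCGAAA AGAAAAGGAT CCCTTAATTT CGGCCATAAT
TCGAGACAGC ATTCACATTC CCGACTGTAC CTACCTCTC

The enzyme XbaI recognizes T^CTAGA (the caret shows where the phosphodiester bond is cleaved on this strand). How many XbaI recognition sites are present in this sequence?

No occurrence of TCTAGA is present in the sequence.
XbaI does not cut: 0 sites.

0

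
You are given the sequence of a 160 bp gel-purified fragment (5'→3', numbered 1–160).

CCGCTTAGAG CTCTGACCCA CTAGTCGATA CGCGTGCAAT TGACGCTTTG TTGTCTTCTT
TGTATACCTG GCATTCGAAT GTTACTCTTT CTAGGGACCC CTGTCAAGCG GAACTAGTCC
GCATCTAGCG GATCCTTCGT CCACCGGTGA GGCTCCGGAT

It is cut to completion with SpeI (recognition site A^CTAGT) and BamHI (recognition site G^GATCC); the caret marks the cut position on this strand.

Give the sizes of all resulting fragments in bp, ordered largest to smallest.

SpeI sites (ACTAGT) start at positions 20, 113.
SpeI cuts after the first base of each site, so after positions 20, 113.
The BamHI site (GGATCC) starts at position 130.
BamHI cuts after the first base of each site, so after position 130.
Combined cut positions: 20, 113, 130.
Linear molecule, 3 cuts → 4 fragments:
  1–20 → 20 bp
  21–113 → 93 bp
  114–130 → 17 bp
  131–160 → 30 bp
Sorted largest to smallest: 93, 30, 20, 17 bp.

93, 30, 20, 17 bp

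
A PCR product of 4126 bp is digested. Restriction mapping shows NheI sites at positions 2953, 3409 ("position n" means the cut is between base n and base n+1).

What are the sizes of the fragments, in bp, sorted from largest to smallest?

Linear molecule, 2 cuts → 3 fragments:
  2953 − 0 = 2953 bp
  3409 − 2953 = 456 bp
  4126 − 3409 = 717 bp
Sorted largest to smallest: 2953, 717, 456 bp.

2953, 717, 456 bp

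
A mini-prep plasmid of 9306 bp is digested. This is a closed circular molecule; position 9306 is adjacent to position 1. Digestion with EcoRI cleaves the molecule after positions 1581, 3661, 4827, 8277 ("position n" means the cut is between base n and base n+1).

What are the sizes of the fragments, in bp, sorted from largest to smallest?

Circular molecule, 4 cuts → 4 fragments:
  3661 − 1581 = 2080 bp
  4827 − 3661 = 1166 bp
  8277 − 4827 = 3450 bp
  wrap: 9306 − 8277 + 1581 = 2610 bp
Sorted largest to smallest: 3450, 2610, 2080, 1166 bp.

3450, 2610, 2080, 1166 bp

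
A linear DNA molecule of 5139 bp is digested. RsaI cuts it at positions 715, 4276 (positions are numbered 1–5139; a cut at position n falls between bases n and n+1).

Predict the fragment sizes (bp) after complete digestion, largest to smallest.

Linear molecule, 2 cuts → 3 fragments:
  715 − 0 = 715 bp
  4276 − 715 = 3561 bp
  5139 − 4276 = 863 bp
Sorted largest to smallest: 3561, 863, 715 bp.

3561, 863, 715 bp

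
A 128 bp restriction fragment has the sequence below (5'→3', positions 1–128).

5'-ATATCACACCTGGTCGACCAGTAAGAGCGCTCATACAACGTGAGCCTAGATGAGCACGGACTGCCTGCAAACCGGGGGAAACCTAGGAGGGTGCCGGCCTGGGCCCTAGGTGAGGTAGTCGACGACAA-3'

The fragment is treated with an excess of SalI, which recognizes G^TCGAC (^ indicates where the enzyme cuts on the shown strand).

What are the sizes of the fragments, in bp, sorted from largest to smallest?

SalI sites (GTCGAC) start at positions 13, 118.
SalI cuts after the first base of each site, so after positions 13, 118.
Linear molecule, 2 cuts → 3 fragments:
  1–13 → 13 bp
  14–118 → 105 bp
  119–128 → 10 bp
Sorted largest to smallest: 105, 13, 10 bp.

105, 13, 10 bp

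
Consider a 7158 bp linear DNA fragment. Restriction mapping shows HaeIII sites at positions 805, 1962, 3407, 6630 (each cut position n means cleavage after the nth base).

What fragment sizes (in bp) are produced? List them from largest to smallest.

3223, 1445, 1157, 805, 528 bp

Linear molecule, 4 cuts → 5 fragments:
  805 − 0 = 805 bp
  1962 − 805 = 1157 bp
  3407 − 1962 = 1445 bp
  6630 − 3407 = 3223 bp
  7158 − 6630 = 528 bp
Sorted largest to smallest: 3223, 1445, 1157, 805, 528 bp.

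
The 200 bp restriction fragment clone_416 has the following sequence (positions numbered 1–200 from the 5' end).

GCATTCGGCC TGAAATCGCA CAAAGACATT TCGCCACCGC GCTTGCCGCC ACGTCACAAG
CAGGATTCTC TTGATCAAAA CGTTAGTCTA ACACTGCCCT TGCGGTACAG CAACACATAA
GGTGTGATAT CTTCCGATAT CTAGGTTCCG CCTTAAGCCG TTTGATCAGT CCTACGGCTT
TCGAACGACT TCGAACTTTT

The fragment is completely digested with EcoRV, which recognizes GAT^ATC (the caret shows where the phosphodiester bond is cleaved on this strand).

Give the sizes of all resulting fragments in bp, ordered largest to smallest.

EcoRV sites (GATATC) start at positions 126, 136.
EcoRV cuts after base 3 of each site, so after positions 128, 138.
Linear molecule, 2 cuts → 3 fragments:
  1–128 → 128 bp
  129–138 → 10 bp
  139–200 → 62 bp
Sorted largest to smallest: 128, 62, 10 bp.

128, 62, 10 bp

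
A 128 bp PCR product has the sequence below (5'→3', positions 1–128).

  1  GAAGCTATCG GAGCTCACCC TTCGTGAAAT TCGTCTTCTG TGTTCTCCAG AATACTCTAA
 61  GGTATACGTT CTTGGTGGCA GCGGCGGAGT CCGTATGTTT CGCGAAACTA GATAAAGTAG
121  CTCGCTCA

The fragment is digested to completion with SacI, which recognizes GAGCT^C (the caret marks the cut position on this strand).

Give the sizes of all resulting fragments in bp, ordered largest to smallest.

113, 15 bp

The SacI site (GAGCTC) starts at position 11.
SacI cuts after base 5 of each site (before the last base), so after position 15.
Linear molecule, 1 cut → 2 fragments:
  1–15 → 15 bp
  16–128 → 113 bp
Sorted largest to smallest: 113, 15 bp.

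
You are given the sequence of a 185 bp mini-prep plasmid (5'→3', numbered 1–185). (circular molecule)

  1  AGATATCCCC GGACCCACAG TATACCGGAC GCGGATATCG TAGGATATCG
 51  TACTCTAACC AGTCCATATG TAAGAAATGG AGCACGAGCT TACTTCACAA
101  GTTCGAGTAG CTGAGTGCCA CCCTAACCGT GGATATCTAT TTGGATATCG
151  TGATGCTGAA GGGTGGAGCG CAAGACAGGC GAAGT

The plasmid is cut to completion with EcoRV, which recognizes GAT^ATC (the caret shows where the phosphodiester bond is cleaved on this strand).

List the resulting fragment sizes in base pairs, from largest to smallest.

88, 43, 32, 12, 10 bp

EcoRV sites (GATATC) start at positions 2, 34, 44, 132, 144.
EcoRV cuts after base 3 of each site, so after positions 4, 36, 46, 134, 146.
Circular molecule, 5 cuts → 5 fragments:
  5–36 → 32 bp
  37–46 → 10 bp
  47–134 → 88 bp
  135–146 → 12 bp
  147–185 then 1–4 → 39 + 4 = 43 bp
Sorted largest to smallest: 88, 43, 32, 12, 10 bp.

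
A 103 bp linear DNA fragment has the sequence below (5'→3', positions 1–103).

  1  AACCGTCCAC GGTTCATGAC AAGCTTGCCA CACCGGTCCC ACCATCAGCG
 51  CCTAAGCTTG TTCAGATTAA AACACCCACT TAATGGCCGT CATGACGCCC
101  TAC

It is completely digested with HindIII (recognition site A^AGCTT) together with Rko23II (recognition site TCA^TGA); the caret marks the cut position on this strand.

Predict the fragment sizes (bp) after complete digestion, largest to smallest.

HindIII sites (AAGCTT) start at positions 21, 54.
HindIII cuts after the first base of each site, so after positions 21, 54.
Rko23II sites (TCATGA) start at positions 14, 90.
Rko23II cuts after base 3 of each site, so after positions 16, 92.
Combined cut positions: 16, 21, 54, 92.
Linear molecule, 4 cuts → 5 fragments:
  1–16 → 16 bp
  17–21 → 5 bp
  22–54 → 33 bp
  55–92 → 38 bp
  93–103 → 11 bp
Sorted largest to smallest: 38, 33, 16, 11, 5 bp.

38, 33, 16, 11, 5 bp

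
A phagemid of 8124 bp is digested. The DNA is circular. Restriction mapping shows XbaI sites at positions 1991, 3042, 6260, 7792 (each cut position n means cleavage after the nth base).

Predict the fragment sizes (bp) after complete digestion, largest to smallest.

Circular molecule, 4 cuts → 4 fragments:
  3042 − 1991 = 1051 bp
  6260 − 3042 = 3218 bp
  7792 − 6260 = 1532 bp
  wrap: 8124 − 7792 + 1991 = 2323 bp
Sorted largest to smallest: 3218, 2323, 1532, 1051 bp.

3218, 2323, 1532, 1051 bp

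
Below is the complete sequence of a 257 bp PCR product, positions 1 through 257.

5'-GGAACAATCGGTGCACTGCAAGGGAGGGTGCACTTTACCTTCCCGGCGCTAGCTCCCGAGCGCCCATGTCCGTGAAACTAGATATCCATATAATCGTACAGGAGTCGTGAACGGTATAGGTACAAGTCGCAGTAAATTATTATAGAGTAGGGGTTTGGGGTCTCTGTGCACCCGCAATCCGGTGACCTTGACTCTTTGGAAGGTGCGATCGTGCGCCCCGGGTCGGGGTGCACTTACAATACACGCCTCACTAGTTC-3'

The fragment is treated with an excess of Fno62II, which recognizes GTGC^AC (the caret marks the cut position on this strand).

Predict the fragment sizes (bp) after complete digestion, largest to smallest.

138, 62, 26, 17, 14 bp

Fno62II sites (GTGCAC) start at positions 11, 28, 166, 228.
Fno62II cuts after base 4 of each site, so after positions 14, 31, 169, 231.
Linear molecule, 4 cuts → 5 fragments:
  1–14 → 14 bp
  15–31 → 17 bp
  32–169 → 138 bp
  170–231 → 62 bp
  232–257 → 26 bp
Sorted largest to smallest: 138, 62, 26, 17, 14 bp.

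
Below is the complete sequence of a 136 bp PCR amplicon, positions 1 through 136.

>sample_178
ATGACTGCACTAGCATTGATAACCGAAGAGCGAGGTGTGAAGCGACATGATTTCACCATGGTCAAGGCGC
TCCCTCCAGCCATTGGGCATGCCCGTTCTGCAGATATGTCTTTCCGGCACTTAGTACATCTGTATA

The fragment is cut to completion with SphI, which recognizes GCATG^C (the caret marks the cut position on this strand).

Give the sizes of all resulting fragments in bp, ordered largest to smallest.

91, 45 bp

The SphI site (GCATGC) starts at position 87.
SphI cuts after base 5 of each site (before the last base), so after position 91.
Linear molecule, 1 cut → 2 fragments:
  1–91 → 91 bp
  92–136 → 45 bp
Sorted largest to smallest: 91, 45 bp.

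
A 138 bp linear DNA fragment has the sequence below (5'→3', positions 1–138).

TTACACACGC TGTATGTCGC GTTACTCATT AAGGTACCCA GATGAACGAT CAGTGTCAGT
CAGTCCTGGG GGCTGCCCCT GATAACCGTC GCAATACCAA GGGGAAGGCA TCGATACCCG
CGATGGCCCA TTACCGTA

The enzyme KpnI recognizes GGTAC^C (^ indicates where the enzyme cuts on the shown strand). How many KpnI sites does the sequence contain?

GGTACC occurs starting at position 33.
KpnI cuts at 1 site.

1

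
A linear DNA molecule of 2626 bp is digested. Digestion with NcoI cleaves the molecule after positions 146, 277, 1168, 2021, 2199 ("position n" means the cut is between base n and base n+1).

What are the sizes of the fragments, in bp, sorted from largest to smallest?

891, 853, 427, 178, 146, 131 bp

Linear molecule, 5 cuts → 6 fragments:
  146 − 0 = 146 bp
  277 − 146 = 131 bp
  1168 − 277 = 891 bp
  2021 − 1168 = 853 bp
  2199 − 2021 = 178 bp
  2626 − 2199 = 427 bp
Sorted largest to smallest: 891, 853, 427, 178, 146, 131 bp.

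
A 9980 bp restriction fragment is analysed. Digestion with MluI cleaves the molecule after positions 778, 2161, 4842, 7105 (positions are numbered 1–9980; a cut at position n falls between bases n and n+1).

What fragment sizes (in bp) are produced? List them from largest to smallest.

Linear molecule, 4 cuts → 5 fragments:
  778 − 0 = 778 bp
  2161 − 778 = 1383 bp
  4842 − 2161 = 2681 bp
  7105 − 4842 = 2263 bp
  9980 − 7105 = 2875 bp
Sorted largest to smallest: 2875, 2681, 2263, 1383, 778 bp.

2875, 2681, 2263, 1383, 778 bp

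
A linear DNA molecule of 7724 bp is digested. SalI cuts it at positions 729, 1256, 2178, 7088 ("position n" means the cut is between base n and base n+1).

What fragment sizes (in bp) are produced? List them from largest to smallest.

Linear molecule, 4 cuts → 5 fragments:
  729 − 0 = 729 bp
  1256 − 729 = 527 bp
  2178 − 1256 = 922 bp
  7088 − 2178 = 4910 bp
  7724 − 7088 = 636 bp
Sorted largest to smallest: 4910, 922, 729, 636, 527 bp.

4910, 922, 729, 636, 527 bp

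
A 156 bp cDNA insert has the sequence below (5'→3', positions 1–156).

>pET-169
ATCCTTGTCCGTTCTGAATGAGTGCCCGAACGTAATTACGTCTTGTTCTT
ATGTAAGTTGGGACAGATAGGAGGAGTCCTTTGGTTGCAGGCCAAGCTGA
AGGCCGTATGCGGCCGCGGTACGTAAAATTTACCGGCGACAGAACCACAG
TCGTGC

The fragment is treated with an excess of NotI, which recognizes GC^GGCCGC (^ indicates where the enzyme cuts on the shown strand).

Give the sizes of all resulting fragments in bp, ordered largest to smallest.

111, 45 bp

The NotI site (GCGGCCGC) starts at position 110.
NotI cuts after base 2 of each site, so after position 111.
Linear molecule, 1 cut → 2 fragments:
  1–111 → 111 bp
  112–156 → 45 bp
Sorted largest to smallest: 111, 45 bp.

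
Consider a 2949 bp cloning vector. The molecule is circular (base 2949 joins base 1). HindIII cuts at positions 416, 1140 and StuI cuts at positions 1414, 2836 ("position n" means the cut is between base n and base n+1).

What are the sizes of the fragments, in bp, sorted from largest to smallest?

Combined cut positions (sorted): 416, 1140, 1414, 2836.
Circular molecule, 4 cuts → 4 fragments:
  1140 − 416 = 724 bp
  1414 − 1140 = 274 bp
  2836 − 1414 = 1422 bp
  wrap: 2949 − 2836 + 416 = 529 bp
Sorted largest to smallest: 1422, 724, 529, 274 bp.

1422, 724, 529, 274 bp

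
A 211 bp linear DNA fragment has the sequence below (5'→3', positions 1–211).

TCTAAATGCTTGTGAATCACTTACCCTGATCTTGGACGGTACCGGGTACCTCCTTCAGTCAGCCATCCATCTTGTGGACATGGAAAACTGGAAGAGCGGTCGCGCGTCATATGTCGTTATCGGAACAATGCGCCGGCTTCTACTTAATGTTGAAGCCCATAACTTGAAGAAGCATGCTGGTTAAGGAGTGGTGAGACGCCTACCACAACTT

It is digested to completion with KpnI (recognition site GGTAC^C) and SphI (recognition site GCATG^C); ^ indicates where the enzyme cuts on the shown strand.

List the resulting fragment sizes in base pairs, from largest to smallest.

KpnI sites (GGTACC) start at positions 38, 45.
KpnI cuts after base 5 of each site (before the last base), so after positions 42, 49.
The SphI site (GCATGC) starts at position 172.
SphI cuts after base 5 of each site (before the last base), so after position 176.
Combined cut positions: 42, 49, 176.
Linear molecule, 3 cuts → 4 fragments:
  1–42 → 42 bp
  43–49 → 7 bp
  50–176 → 127 bp
  177–211 → 35 bp
Sorted largest to smallest: 127, 42, 35, 7 bp.

127, 42, 35, 7 bp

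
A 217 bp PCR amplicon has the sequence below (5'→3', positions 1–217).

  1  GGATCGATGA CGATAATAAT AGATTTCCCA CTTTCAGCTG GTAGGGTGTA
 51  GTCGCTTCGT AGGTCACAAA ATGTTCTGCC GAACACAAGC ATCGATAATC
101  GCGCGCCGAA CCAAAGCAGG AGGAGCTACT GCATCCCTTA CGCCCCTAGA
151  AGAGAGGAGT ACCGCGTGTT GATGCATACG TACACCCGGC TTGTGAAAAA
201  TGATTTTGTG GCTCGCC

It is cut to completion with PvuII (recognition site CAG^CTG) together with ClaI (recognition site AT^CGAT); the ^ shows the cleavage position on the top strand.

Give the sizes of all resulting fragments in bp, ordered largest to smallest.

The PvuII site (CAGCTG) starts at position 35.
PvuII cuts after base 3 of each site, so after position 37.
ClaI sites (ATCGAT) start at positions 3, 91.
ClaI cuts after base 2 of each site, so after positions 4, 92.
Combined cut positions: 4, 37, 92.
Linear molecule, 3 cuts → 4 fragments:
  1–4 → 4 bp
  5–37 → 33 bp
  38–92 → 55 bp
  93–217 → 125 bp
Sorted largest to smallest: 125, 55, 33, 4 bp.

125, 55, 33, 4 bp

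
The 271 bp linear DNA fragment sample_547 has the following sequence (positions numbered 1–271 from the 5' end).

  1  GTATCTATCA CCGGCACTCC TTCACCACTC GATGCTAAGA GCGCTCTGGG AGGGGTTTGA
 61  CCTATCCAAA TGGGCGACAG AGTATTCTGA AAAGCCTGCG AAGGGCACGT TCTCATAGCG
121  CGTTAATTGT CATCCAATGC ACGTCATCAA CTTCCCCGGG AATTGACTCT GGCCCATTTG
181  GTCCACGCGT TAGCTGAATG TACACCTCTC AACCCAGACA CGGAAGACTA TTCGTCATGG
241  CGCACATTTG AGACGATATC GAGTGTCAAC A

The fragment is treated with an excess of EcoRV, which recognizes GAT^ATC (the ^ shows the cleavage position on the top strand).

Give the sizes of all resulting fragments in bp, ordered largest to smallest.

257, 14 bp

The EcoRV site (GATATC) starts at position 255.
EcoRV cuts after base 3 of each site, so after position 257.
Linear molecule, 1 cut → 2 fragments:
  1–257 → 257 bp
  258–271 → 14 bp
Sorted largest to smallest: 257, 14 bp.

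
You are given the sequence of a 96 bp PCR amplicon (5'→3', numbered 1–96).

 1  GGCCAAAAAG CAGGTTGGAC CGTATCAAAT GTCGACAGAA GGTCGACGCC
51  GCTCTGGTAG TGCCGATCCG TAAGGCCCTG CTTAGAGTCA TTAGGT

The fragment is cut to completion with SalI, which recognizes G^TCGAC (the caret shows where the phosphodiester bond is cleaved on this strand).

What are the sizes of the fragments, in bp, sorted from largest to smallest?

54, 31, 11 bp

SalI sites (GTCGAC) start at positions 31, 42.
SalI cuts after the first base of each site, so after positions 31, 42.
Linear molecule, 2 cuts → 3 fragments:
  1–31 → 31 bp
  32–42 → 11 bp
  43–96 → 54 bp
Sorted largest to smallest: 54, 31, 11 bp.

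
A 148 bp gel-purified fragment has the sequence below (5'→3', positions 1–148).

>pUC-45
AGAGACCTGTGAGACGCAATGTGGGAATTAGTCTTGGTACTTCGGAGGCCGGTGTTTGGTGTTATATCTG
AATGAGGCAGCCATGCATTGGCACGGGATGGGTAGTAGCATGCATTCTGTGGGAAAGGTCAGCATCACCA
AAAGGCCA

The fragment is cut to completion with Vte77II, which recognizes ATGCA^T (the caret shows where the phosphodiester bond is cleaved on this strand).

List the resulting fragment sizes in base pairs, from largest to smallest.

Vte77II sites (ATGCAT) start at positions 83, 110.
Vte77II cuts after base 5 of each site (before the last base), so after positions 87, 114.
Linear molecule, 2 cuts → 3 fragments:
  1–87 → 87 bp
  88–114 → 27 bp
  115–148 → 34 bp
Sorted largest to smallest: 87, 34, 27 bp.

87, 34, 27 bp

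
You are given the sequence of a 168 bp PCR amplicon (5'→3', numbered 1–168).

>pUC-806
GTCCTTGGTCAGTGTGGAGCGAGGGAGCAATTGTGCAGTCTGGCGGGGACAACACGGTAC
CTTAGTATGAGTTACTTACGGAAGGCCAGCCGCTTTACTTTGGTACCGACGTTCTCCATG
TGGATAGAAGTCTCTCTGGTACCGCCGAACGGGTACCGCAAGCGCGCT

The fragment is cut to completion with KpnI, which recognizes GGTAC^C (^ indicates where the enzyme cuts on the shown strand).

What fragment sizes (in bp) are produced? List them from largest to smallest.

KpnI sites (GGTACC) start at positions 56, 102, 138, 152.
KpnI cuts after base 5 of each site (before the last base), so after positions 60, 106, 142, 156.
Linear molecule, 4 cuts → 5 fragments:
  1–60 → 60 bp
  61–106 → 46 bp
  107–142 → 36 bp
  143–156 → 14 bp
  157–168 → 12 bp
Sorted largest to smallest: 60, 46, 36, 14, 12 bp.

60, 46, 36, 14, 12 bp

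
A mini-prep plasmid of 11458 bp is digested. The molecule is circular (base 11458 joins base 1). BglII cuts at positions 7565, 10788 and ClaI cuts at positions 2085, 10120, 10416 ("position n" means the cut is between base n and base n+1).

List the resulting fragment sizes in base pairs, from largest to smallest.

Combined cut positions (sorted): 2085, 7565, 10120, 10416, 10788.
Circular molecule, 5 cuts → 5 fragments:
  7565 − 2085 = 5480 bp
  10120 − 7565 = 2555 bp
  10416 − 10120 = 296 bp
  10788 − 10416 = 372 bp
  wrap: 11458 − 10788 + 2085 = 2755 bp
Sorted largest to smallest: 5480, 2755, 2555, 372, 296 bp.

5480, 2755, 2555, 372, 296 bp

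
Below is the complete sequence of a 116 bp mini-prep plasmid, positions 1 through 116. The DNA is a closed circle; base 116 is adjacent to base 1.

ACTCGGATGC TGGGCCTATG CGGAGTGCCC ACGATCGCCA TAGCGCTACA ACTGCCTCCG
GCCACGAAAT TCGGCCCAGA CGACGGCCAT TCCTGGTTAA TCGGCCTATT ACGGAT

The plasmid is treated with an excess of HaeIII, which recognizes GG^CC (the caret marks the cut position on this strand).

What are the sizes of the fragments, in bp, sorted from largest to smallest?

HaeIII sites (GGCC) start at positions 13, 60, 73, 85, 103.
HaeIII cuts after base 2 of each site, so after positions 14, 61, 74, 86, 104.
Circular molecule, 5 cuts → 5 fragments:
  15–61 → 47 bp
  62–74 → 13 bp
  75–86 → 12 bp
  87–104 → 18 bp
  105–116 then 1–14 → 12 + 14 = 26 bp
Sorted largest to smallest: 47, 26, 18, 13, 12 bp.

47, 26, 18, 13, 12 bp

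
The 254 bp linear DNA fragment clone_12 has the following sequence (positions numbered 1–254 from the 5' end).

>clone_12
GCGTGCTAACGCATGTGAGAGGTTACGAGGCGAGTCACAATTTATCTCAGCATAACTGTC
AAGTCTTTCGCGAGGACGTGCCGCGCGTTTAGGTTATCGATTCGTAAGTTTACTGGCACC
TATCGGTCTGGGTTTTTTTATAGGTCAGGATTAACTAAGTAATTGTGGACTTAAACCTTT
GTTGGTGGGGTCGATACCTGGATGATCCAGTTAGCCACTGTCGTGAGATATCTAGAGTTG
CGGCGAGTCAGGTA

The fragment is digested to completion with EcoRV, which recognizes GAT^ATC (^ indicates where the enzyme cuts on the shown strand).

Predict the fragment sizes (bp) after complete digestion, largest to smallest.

229, 25 bp

The EcoRV site (GATATC) starts at position 227.
EcoRV cuts after base 3 of each site, so after position 229.
Linear molecule, 1 cut → 2 fragments:
  1–229 → 229 bp
  230–254 → 25 bp
Sorted largest to smallest: 229, 25 bp.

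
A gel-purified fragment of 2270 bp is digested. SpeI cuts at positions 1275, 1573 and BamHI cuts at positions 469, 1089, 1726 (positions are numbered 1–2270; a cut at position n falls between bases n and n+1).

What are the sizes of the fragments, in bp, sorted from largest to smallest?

620, 544, 469, 298, 186, 153 bp

Combined cut positions (sorted): 469, 1089, 1275, 1573, 1726.
Linear molecule, 5 cuts → 6 fragments:
  469 − 0 = 469 bp
  1089 − 469 = 620 bp
  1275 − 1089 = 186 bp
  1573 − 1275 = 298 bp
  1726 − 1573 = 153 bp
  2270 − 1726 = 544 bp
Sorted largest to smallest: 620, 544, 469, 298, 186, 153 bp.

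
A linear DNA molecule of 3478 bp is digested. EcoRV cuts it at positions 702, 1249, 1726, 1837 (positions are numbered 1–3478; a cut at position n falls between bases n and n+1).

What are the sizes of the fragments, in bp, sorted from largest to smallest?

1641, 702, 547, 477, 111 bp

Linear molecule, 4 cuts → 5 fragments:
  702 − 0 = 702 bp
  1249 − 702 = 547 bp
  1726 − 1249 = 477 bp
  1837 − 1726 = 111 bp
  3478 − 1837 = 1641 bp
Sorted largest to smallest: 1641, 702, 547, 477, 111 bp.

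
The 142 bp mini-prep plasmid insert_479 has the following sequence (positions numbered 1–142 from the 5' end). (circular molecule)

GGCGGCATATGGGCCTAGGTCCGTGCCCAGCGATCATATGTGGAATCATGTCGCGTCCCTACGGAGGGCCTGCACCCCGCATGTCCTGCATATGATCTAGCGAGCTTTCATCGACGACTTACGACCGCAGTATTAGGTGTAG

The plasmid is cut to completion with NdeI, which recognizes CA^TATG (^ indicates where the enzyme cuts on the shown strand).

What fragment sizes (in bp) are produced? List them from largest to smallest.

NdeI sites (CATATG) start at positions 6, 35, 89.
NdeI cuts after base 2 of each site, so after positions 7, 36, 90.
Circular molecule, 3 cuts → 3 fragments:
  8–36 → 29 bp
  37–90 → 54 bp
  91–142 then 1–7 → 52 + 7 = 59 bp
Sorted largest to smallest: 59, 54, 29 bp.

59, 54, 29 bp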